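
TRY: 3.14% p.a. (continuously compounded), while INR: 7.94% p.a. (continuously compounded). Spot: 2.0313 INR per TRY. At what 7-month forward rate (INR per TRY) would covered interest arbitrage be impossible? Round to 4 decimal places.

2.0890

T = 7/12 years.
INR growth factor: e^(0.0794×7/12) = 1.047406.
Growth of 1 TRY over T: e^(0.0314×7/12) = 1.0184854.
So F = 2.0313 × 1.047406 / 1.0184854 = 2.088980 (INR/TRY).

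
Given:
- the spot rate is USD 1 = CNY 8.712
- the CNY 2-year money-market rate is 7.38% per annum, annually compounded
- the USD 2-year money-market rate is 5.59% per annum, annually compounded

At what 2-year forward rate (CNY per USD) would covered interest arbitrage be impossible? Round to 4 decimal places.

9.0099

T = 2 years.
Growth of 1 CNY over T: (1 + 0.0738)^2 = 1.1530464.
Growth of 1 USD over T: (1 + 0.0559)^2 = 1.1149248.
So F = 8.712 × 1.1530464 / 1.1149248 = 9.009881 (CNY/USD).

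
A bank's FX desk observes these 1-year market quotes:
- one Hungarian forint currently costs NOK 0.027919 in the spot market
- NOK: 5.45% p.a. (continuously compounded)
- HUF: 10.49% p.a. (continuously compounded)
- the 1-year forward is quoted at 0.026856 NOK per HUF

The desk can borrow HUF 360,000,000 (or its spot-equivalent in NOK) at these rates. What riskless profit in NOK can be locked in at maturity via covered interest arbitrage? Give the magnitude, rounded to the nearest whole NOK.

NOK 123,642

T = 1 year.
Invest the HUF and cover forward: 360,000,000 × 1.1105995448 × 0.026856 = NOK 10,737,454.10.
Convert at spot and invest in NOK: 360,000,000 × 0.027919 × 1.0560124764 = NOK 10,613,812.44.
The quoted forward overvalues HUF, so borrow NOK, buy HUF at spot, deposit the HUF at 10.49%, and sell the proceeds forward at 0.026856.
Profit = 10,737,454.10 − 10,613,812.44 = NOK 123,642.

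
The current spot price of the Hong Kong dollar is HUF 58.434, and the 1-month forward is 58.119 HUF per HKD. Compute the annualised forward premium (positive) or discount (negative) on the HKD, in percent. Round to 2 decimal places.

-6.47%

T = 1/12 years.
(F − S)/S = (58.119 − 58.434)/58.434 = -0.0053907.
Per annum: -0.0053907 / (1/12) = -0.064688 = -6.47%.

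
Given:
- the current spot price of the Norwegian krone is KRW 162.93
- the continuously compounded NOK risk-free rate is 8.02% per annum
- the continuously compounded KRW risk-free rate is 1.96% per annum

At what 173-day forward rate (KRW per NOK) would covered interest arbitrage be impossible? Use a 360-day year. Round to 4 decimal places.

158.2536

T = 173/360 years.
KRW accumulates by e^(0.0196×173/360) = 1.009463386.
NOK growth factor: e^(0.0802×173/360) = 1.039292877.
CIP: F = S · (grow KRW)/(grow NOK) = 162.93 × 1.009463386/1.039292877 = 158.253629 KRW per NOK.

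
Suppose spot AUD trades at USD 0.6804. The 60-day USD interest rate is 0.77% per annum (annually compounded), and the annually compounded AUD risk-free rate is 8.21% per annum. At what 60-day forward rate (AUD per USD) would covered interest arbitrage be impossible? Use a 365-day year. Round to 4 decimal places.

T = 60/365 years.
USD growth factor: (1 + 0.0077)^(60/365) = 1.0012617.
Growth of 1 AUD over T: (1 + 0.0821)^(60/365) = 1.0130549.
CIP: F = S · (grow USD)/(grow AUD) = 0.6804 × 1.0012617/1.0130549 = 0.6724793 USD per AUD.
Invert for AUD per USD: 1 / 0.6724793 = 1.4870.

1.4870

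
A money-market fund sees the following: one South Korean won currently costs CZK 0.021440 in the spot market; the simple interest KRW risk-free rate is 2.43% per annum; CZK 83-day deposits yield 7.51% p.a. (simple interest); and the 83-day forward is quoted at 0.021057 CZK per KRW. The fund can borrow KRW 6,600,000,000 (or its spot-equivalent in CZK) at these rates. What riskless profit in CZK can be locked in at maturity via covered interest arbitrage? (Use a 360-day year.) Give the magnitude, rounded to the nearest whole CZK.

T = 83/360 years.
Invest the KRW and cover forward: 6,600,000,000 × 1.0056025 × 0.021057 = CZK 139,754,814.16.
Convert at spot and invest in CZK: 6,600,000,000 × 0.021440 × 1.01731472222 = CZK 143,954,102.45.
The quoted forward undervalues KRW, so borrow KRW, convert to CZK at spot, deposit the CZK at 7.51%, and buy KRW forward at 0.021057 to cover the loan.
The gap between the two covered legs is CZK 4,199,288.

CZK 4,199,288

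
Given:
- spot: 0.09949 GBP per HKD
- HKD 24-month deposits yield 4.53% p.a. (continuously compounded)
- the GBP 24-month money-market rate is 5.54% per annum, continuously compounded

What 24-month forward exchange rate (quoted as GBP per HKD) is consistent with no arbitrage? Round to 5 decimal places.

0.10152

T = 2 years.
GBP accumulates by e^(0.0554×2) = 1.1171715.
Growth of 1 HKD over T: e^(0.0453×2) = 1.094831.
Forward (GBP per HKD) = 0.09949 × 1.1171715 / 1.094831 = 0.1015201.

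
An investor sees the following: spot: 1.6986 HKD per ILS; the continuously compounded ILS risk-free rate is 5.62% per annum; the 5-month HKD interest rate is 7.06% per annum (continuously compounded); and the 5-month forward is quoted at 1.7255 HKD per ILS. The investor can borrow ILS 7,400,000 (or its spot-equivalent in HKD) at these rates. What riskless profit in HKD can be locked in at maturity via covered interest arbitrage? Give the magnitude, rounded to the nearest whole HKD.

T = 5/12 years.
Keep in ILS, deliver into the forward: 7,400,000·1.0236929894·1.7255 = HKD 13,071,228.67.
Swap to HKD now, deposit: 7,400,000·1.6986·1.0298536108 = HKD 12,944,889.14.
The quoted forward overvalues ILS, so borrow HKD, buy ILS at spot, deposit the ILS at 5.62%, and sell the proceeds forward at 1.7255.
The gap between the two covered legs is HKD 126,340.

HKD 126,340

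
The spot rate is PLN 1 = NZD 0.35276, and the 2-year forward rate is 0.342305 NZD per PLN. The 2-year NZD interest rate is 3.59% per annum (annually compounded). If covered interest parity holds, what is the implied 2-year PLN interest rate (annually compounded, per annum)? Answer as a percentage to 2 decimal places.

5.16%

T = 2 years.
By CIP, F/S equals the NZD-to-PLN growth ratio: 0.342305/0.35276 = 0.9703623.
The NZD side grows by (1 + 0.0359)^2 = 1.0730888.
So the PLN growth factor = 1.1058641.
Annualise: 1.1058641^(1/2) − 1 = 0.051601 = 5.16%.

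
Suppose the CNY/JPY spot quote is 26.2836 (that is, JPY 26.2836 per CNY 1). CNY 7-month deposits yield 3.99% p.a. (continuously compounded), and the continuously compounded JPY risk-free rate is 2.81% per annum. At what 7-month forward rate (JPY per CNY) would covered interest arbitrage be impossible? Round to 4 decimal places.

26.1033

T = 7/12 years.
Growth of 1 JPY over T: e^(0.0281×7/12) = 1.01652675.
Growth of 1 CNY over T: e^(0.0399×7/12) = 1.02354798.
So F = 26.2836 × 1.01652675 / 1.02354798 = 26.103302 (JPY/CNY).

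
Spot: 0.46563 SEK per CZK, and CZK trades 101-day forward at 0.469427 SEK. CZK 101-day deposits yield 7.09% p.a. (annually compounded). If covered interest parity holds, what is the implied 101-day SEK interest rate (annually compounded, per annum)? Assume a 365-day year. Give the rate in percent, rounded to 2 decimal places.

10.28%

T = 101/365 years.
CIP gives F = S · g_SEK/g_CZK, so g_SEK/g_CZK = 0.469427/0.46563 = 1.0081545.
The CZK side grows by (1 + 0.0709)^(101/365) = 1.0191354.
Hence g_SEK = 1.0274459.
r = 1.0274459^(365/101) − 1 = 0.102796 → 10.28%.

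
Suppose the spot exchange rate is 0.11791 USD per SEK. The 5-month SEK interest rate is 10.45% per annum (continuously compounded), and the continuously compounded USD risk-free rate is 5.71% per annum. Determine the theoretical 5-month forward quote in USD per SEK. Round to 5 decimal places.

0.11560

T = 5/12 years.
Growth of 1 USD over T: e^(0.0571×5/12) = 1.0240769.
Growth of 1 SEK over T: e^(0.1045×5/12) = 1.0445035.
CIP: F = S · (grow USD)/(grow SEK) = 0.11791 × 1.0240769/1.0445035 = 0.1156041 USD per SEK.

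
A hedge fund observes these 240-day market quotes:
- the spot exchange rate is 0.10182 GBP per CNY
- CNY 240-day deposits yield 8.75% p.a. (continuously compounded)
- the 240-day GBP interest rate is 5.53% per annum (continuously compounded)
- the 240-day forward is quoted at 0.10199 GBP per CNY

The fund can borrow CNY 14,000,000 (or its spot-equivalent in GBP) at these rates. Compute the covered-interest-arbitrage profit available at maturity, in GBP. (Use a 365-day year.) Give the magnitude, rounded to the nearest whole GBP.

T = 240/365 years.
Keep in CNY, deliver into the forward: 14,000,000·1.059221545·0.10199 = GBP 1,512,420.08.
Swap to GBP now, deposit: 14,000,000·0.10182·1.037030814 = GBP 1,478,266.68.
The quoted forward overvalues CNY, so borrow GBP, buy CNY at spot, deposit the CNY at 8.75%, and sell the proceeds forward at 0.10199.
The gap between the two covered legs is GBP 34,153.

GBP 34,153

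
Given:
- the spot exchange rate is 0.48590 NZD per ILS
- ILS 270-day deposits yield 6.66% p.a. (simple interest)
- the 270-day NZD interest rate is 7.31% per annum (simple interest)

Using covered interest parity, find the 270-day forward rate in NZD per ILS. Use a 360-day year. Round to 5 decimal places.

0.48816

T = 270/360 years.
NZD accumulates by 1 + 0.0731×270/360 = 1.054825.
ILS growth factor: 1 + 0.0666×270/360 = 1.049950.
Forward (NZD per ILS) = 0.4859 × 1.054825 / 1.049950 = 0.4881561.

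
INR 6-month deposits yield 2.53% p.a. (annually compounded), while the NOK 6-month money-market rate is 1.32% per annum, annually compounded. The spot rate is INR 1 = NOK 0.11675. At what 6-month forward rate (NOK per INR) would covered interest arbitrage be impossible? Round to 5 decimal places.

T = 6/12 years.
Growth of 1 NOK over T: (1 + 0.0132)^(6/12) = 1.0065784.
INR accumulates by (1 + 0.0253)^(6/12) = 1.012571.
Forward (NOK per INR) = 0.11675 × 1.0065784 / 1.012571 = 0.1160590.

0.11606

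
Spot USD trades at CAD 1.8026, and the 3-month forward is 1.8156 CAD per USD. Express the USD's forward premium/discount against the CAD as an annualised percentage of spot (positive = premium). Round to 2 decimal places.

+2.88%

T = 3/12 years.
USD trades forward at +0.72118% vs spot over the period.
Annualise by dividing by T: 0.0072118 / (3/12) = 0.028847 → 2.88%.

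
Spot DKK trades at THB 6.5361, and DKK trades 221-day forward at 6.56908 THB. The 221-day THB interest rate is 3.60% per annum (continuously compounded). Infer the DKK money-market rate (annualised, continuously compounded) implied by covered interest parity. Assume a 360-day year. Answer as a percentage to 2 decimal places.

T = 221/360 years.
CIP gives F = S · g_THB/g_DKK, so g_THB/g_DKK = 6.56908/6.5361 = 1.0050458.
The THB side grows by e^(0.0360×221/360) = 1.022346.
Hence g_DKK = 1.0172133.
Take logs: ln 1.0172133 / (221/360) = 0.027801, so 2.78%.

2.78%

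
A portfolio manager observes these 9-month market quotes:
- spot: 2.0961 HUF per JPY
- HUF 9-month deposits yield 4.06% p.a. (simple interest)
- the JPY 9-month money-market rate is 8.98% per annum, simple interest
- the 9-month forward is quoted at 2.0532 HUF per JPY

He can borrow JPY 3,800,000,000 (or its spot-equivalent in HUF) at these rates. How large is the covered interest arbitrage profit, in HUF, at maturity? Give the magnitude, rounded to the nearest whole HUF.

T = 9/12 years.
Invest the JPY and cover forward: 3,800,000,000 × 1.067350 × 2.0532 = HUF 8,327,635,476.00.
Convert at spot and invest in HUF: 3,800,000,000 × 2.0961 × 1.030450 = HUF 8,207,719,731.00.
The quoted forward overvalues JPY, so borrow HUF, buy JPY at spot, deposit the JPY at 8.98%, and sell the proceeds forward at 2.0532.
The gap between the two covered legs is HUF 119,915,745.

HUF 119,915,745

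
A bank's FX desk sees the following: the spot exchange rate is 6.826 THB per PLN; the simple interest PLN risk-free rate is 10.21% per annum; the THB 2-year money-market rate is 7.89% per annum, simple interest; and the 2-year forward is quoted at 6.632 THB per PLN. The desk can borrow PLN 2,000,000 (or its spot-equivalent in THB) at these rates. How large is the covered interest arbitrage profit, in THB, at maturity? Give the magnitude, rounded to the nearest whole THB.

T = 2 years.
Route A — deposit PLN, sell forward: 2,000,000 × 1.204200 × 6.632 = THB 15,972,508.80.
Route B — convert at spot, deposit THB: 2,000,000 × 6.826 × 1.157800 = THB 15,806,285.60.
The quoted forward overvalues PLN, so borrow THB, buy PLN at spot, deposit the PLN at 10.21%, and sell the proceeds forward at 6.632.
Arbitrage profit = |15,972,508.80 − 15,806,285.60| = THB 166,223.

THB 166,223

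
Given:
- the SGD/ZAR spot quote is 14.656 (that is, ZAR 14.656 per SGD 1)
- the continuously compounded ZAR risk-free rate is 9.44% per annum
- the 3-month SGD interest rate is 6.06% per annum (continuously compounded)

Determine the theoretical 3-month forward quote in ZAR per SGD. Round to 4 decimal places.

T = 3/12 years.
Growth of 1 ZAR over T: e^(0.0944×3/12) = 1.02388068.
Growth of 1 SGD over T: e^(0.0606×3/12) = 1.01526534.
So F = 14.656 × 1.02388068 / 1.01526534 = 14.780368 (ZAR/SGD).

14.7804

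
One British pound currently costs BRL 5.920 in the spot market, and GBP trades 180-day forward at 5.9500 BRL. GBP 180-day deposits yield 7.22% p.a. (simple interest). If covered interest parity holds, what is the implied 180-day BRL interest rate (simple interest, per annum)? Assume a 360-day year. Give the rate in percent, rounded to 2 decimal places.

T = 180/360 years.
CIP gives F = S · g_BRL/g_GBP, so g_BRL/g_GBP = 5.95/5.92 = 1.0050676.
The GBP side grows by 1 + 0.0722×180/360 = 1.036100.
Hence g_BRL = 1.0413505.
(1.0413505 − 1)/T = 0.082701, i.e. 8.27%.

8.27%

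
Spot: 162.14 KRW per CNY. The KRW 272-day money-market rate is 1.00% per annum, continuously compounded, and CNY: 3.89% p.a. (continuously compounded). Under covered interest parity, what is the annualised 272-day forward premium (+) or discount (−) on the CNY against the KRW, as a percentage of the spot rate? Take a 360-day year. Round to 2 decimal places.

-2.86%

T = 272/360 years.
CIP forward (KRW per CNY) = 162.14 × 1.0075842/1.0298273 = 158.63796.
(F − S)/S ÷ T = (158.63796 − 162.14)/162.14/(272/360) = -0.028587 → -2.86%.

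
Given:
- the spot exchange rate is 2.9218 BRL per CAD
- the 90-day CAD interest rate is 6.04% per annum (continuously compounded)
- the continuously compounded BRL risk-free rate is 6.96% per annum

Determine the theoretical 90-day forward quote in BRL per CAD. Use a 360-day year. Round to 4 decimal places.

T = 90/360 years.
BRL growth factor: e^(0.0696×90/360) = 1.0175523.
CAD accumulates by e^(0.0604×90/360) = 1.0152146.
CIP: F = S · (grow BRL)/(grow CAD) = 2.9218 × 1.0175523/1.0152146 = 2.928528 BRL per CAD.

2.9285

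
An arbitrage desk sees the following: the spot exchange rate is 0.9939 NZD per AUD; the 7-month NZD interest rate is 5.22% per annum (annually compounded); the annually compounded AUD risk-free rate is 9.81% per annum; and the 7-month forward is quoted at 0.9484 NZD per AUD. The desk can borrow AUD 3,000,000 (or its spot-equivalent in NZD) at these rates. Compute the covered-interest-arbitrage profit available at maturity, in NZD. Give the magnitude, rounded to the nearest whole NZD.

T = 7/12 years.
Invest the AUD and cover forward: 3,000,000 × 1.056106633 × 0.9484 = NZD 3,004,834.59.
Convert at spot and invest in NZD: 3,000,000 × 0.9939 × 1.03012677 = NZD 3,071,528.99.
The quoted forward undervalues AUD, so borrow AUD, convert to NZD at spot, deposit the NZD at 5.22%, and buy AUD forward at 0.9484 to cover the loan.
The gap between the two covered legs is NZD 66,694.

NZD 66,694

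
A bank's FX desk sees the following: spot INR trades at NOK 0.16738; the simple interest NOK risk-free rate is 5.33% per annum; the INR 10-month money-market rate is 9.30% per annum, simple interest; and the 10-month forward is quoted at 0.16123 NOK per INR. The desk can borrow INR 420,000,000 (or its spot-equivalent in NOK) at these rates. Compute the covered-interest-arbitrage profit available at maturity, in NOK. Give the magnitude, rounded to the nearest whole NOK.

NOK 457,437

T = 10/12 years.
Route A — deposit INR, sell forward: 420,000,000 × 1.077500 × 0.16123 = NOK 72,964,636.50.
Route B — convert at spot, deposit NOK: 420,000,000 × 0.16738 × 1.0444166667 = NOK 73,422,073.90.
The quoted forward undervalues INR, so borrow INR, convert to NOK at spot, deposit the NOK at 5.33%, and buy INR forward at 0.16123 to cover the loan.
The gap between the two covered legs is NOK 457,437.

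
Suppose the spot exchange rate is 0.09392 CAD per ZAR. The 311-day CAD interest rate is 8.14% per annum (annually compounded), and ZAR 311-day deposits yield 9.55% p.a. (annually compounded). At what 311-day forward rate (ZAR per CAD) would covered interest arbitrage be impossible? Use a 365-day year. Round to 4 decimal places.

10.7655

T = 311/365 years.
Growth of 1 CAD over T: (1 + 0.0814)^(311/365) = 1.0689521.
ZAR growth factor: (1 + 0.0955)^(311/365) = 1.08081639.
So F = 0.09392 × 1.0689521 / 1.08081639 = 0.092889026 (CAD/ZAR).
Invert for ZAR per CAD: 1 / 0.092889026 = 10.7655.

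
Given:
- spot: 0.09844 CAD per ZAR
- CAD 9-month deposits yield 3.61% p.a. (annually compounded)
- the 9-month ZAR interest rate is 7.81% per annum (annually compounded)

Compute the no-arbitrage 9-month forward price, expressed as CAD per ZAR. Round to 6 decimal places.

T = 9/12 years.
CAD accumulates by (1 + 0.0361)^(9/12) = 1.0269546.
ZAR growth factor: (1 + 0.0781)^(9/12) = 1.058021.
So F = 0.09844 × 1.0269546 / 1.058021 = 0.09554953 (CAD/ZAR).

0.095550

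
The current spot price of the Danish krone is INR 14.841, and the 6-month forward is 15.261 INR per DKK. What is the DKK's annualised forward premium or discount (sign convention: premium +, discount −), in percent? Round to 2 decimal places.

T = 6/12 years.
(F − S)/S = (15.261 − 14.841)/14.841 = 0.0283000.
Annualise by dividing by T: 0.0283000 / (6/12) = 0.056600 → 5.66%.

+5.66%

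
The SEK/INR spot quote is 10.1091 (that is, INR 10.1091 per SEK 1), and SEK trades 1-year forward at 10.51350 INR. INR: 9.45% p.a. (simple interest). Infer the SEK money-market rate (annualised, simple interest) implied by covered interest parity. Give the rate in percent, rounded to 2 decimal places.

T = 1 year.
By CIP, F/S equals the INR-to-SEK growth ratio: 10.5135/10.1091 = 1.0400036.
INR growth factor: 1 + 0.0945×1 = 1.094500.
Hence g_SEK = 1.0524002.
r = (1.0524002 − 1)/1 = 0.052400 → 5.24%.

5.24%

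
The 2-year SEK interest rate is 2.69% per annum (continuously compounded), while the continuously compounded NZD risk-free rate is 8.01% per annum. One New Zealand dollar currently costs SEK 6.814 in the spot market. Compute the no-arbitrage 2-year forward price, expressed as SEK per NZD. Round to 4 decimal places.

T = 2 years.
Growth of 1 SEK over T: e^(0.0269×2) = 1.0552735.
Growth of 1 NZD over T: e^(0.0801×2) = 1.1737456.
CIP: F = S · (grow SEK)/(grow NZD) = 6.814 × 1.0552735/1.1737456 = 6.126228 SEK per NZD.

6.1262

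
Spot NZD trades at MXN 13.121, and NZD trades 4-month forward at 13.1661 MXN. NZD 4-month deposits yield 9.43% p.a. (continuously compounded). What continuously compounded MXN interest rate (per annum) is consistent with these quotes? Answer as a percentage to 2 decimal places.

10.46%

T = 4/12 years.
CIP gives F = S · g_MXN/g_NZD, so g_MXN/g_NZD = 13.1661/13.121 = 1.0034372.
The NZD side grows by e^(0.0943×4/12) = 1.0319326.
Hence g_MXN = 1.0354796.
r = ln(1.0354796)/(4/12) = 0.104594 → 10.46%.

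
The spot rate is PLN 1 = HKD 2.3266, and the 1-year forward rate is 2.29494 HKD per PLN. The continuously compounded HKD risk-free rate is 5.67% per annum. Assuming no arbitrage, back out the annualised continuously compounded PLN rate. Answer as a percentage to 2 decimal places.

T = 1 year.
F/S = 2.29494/2.3266 = 0.9863922 = (growth of HKD) / (growth of PLN).
The HKD side grows by e^(0.0567×1) = 1.0583383.
That pins the PLN growth at 1.0729386.
r = ln(1.0729386)/1 = 0.070401 → 7.04%.

7.04%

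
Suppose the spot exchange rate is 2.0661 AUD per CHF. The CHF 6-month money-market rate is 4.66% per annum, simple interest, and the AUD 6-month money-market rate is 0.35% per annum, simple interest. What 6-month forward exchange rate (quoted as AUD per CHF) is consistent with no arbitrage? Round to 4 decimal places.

2.0226

T = 6/12 years.
Growth of 1 AUD over T: 1 + 0.0035×6/12 = 1.001750.
Growth of 1 CHF over T: 1 + 0.0466×6/12 = 1.023300.
Forward (AUD per CHF) = 2.0661 × 1.001750 / 1.023300 = 2.022589.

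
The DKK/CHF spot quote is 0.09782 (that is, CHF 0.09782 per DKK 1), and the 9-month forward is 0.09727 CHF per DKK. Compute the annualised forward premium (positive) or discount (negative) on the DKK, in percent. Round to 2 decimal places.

T = 9/12 years.
Period premium: (0.09727 − 0.09782)/0.09782 = -0.0056226.
Annualise by dividing by T: -0.0056226 / (9/12) = -0.007497 → -0.75%.

-0.75%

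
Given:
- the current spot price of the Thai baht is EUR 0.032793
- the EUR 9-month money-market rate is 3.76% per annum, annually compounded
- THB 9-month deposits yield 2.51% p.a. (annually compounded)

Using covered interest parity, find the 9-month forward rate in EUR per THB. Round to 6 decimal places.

0.033092

T = 9/12 years.
EUR accumulates by (1 + 0.0376)^(9/12) = 1.0280695.
THB accumulates by (1 + 0.0251)^(9/12) = 1.0187665.
Forward (EUR per THB) = 0.032793 × 1.0280695 / 1.0187665 = 0.03309245.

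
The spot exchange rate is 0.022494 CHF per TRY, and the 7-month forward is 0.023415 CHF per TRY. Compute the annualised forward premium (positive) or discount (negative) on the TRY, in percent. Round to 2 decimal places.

+7.02%

T = 7/12 years.
(F − S)/S = (0.023415 − 0.022494)/0.022494 = 0.0409443.
Annualise by dividing by T: 0.0409443 / (7/12) = 0.070190 → 7.02%.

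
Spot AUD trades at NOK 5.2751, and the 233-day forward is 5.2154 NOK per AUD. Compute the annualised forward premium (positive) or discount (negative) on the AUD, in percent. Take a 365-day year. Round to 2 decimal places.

T = 233/365 years.
AUD trades forward at -1.13173% vs spot over the period.
×(1/T) gives -1.77% p.a.

-1.77%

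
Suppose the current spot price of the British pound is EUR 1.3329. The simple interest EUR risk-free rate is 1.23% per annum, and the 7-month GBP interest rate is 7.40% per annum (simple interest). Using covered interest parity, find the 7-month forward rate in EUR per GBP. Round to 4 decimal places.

1.2869

T = 7/12 years.
EUR accumulates by 1 + 0.0123×7/12 = 1.007175.
GBP accumulates by 1 + 0.0740×7/12 = 1.0431667.
Forward (EUR per GBP) = 1.3329 × 1.007175 / 1.0431667 = 1.286912.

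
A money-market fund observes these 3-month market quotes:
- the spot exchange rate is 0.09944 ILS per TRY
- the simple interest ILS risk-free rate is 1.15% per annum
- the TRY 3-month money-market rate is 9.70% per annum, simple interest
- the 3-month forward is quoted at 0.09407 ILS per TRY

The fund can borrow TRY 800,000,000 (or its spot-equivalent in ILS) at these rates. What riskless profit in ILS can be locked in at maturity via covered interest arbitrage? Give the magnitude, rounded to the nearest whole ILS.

T = 3/12 years.
Keep in TRY, deliver into the forward: 800,000,000·1.024250·0.09407 = ILS 77,080,958.00.
Swap to ILS now, deposit: 800,000,000·0.09944·1.002875 = ILS 79,780,712.00.
The quoted forward undervalues TRY, so borrow TRY, convert to ILS at spot, deposit the ILS at 1.15%, and buy TRY forward at 0.09407 to cover the loan.
The gap between the two covered legs is ILS 2,699,754.

ILS 2,699,754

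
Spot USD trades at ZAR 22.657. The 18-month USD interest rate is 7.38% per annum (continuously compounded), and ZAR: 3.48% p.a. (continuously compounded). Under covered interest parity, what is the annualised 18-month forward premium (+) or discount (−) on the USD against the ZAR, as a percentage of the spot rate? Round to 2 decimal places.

T = 18/12 years.
No-arbitrage forward: 22.657 × 1.0535864 / 1.1170597 = 21.369589 ZAR/USD.
Annualised premium = (F − S)/S × (1/T) = (21.369589 − 22.657)/22.657 ÷ (18/12) = -3.79%.

-3.79%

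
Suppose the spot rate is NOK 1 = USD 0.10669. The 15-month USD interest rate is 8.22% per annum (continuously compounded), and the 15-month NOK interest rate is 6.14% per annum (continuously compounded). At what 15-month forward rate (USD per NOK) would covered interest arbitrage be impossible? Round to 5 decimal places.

T = 15/12 years.
USD accumulates by e^(0.0822×15/12) = 1.1082143.
NOK growth factor: e^(0.0614×15/12) = 1.0797721.
So F = 0.10669 × 1.1082143 / 1.0797721 = 0.1095003 (USD/NOK).

0.10950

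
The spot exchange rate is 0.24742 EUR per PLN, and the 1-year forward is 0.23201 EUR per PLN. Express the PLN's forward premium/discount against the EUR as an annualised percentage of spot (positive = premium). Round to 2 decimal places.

T = 1 year.
(F − S)/S = (0.23201 − 0.24742)/0.24742 = -0.0622828.
Annualise by dividing by T: -0.0622828 / 1 = -0.062283 → -6.23%.

-6.23%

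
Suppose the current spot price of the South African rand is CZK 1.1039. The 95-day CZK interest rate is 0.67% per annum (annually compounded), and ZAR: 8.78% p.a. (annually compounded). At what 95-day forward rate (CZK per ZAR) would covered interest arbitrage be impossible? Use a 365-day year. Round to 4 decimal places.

T = 95/365 years.
CZK growth factor: (1 + 0.0067)^(95/365) = 1.0017395.
ZAR growth factor: (1 + 0.0878)^(95/365) = 1.0221456.
So F = 1.1039 × 1.0017395 / 1.0221456 = 1.081862 (CZK/ZAR).

1.0819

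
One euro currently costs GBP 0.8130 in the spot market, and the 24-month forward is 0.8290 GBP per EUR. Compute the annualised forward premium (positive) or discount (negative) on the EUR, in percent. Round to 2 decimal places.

+0.98%

T = 2 years.
(F − S)/S = (0.8290 − 0.813)/0.813 = 0.0196802.
×(1/T) gives 0.98% p.a.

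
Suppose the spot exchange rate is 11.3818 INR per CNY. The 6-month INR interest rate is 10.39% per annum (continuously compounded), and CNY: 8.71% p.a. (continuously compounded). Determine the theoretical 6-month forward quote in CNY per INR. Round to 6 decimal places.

T = 6/12 years.
INR growth factor: e^(0.1039×6/12) = 1.0533231.
Growth of 1 CNY over T: e^(0.0871×6/12) = 1.0445122.
CIP: F = S · (grow INR)/(grow CNY) = 11.3818 × 1.0533231/1.0445122 = 11.47781 INR per CNY.
Invert for CNY per INR: 1 / 11.47781 = 0.087125.

0.087125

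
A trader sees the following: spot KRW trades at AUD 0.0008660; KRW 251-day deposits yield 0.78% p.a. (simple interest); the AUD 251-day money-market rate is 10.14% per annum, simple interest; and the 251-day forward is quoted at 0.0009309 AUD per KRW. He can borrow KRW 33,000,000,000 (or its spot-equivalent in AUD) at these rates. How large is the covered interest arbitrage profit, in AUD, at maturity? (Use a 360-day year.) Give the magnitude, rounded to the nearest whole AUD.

AUD 288,347

T = 251/360 years.
Invest the KRW and cover forward: 33,000,000,000 × 1.0054383333 × 0.0009309 = AUD 30,886,763.97.
Convert at spot and invest in AUD: 33,000,000,000 × 0.0008660 × 1.0706983333 = AUD 30,598,416.97.
The quoted forward overvalues KRW, so borrow AUD, buy KRW at spot, deposit the KRW at 0.78%, and sell the proceeds forward at 0.0009309.
Arbitrage profit = |30,886,763.97 − 30,598,416.97| = AUD 288,347.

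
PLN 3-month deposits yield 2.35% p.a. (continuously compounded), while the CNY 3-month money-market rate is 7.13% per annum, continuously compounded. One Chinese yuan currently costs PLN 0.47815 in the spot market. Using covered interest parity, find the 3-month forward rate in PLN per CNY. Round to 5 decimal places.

T = 3/12 years.
PLN growth factor: e^(0.0235×3/12) = 1.0058923.
CNY growth factor: e^(0.0713×3/12) = 1.0179848.
So F = 0.47815 × 1.0058923 / 1.0179848 = 0.4724701 (PLN/CNY).

0.47247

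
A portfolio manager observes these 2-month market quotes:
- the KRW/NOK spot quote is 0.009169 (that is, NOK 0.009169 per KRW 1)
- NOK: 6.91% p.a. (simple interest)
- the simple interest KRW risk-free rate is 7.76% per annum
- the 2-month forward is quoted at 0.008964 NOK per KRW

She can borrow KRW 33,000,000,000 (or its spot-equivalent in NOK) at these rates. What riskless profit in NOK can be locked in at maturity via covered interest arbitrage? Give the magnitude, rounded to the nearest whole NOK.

T = 2/12 years.
Invest the KRW and cover forward: 33,000,000,000 × 1.01293333333 × 0.008964 = NOK 299,637,835.20.
Convert at spot and invest in NOK: 33,000,000,000 × 0.009169 × 1.01151666667 = NOK 306,061,678.45.
The quoted forward undervalues KRW, so borrow KRW, convert to NOK at spot, deposit the NOK at 6.91%, and buy KRW forward at 0.008964 to cover the loan.
The gap between the two covered legs is NOK 6,423,843.

NOK 6,423,843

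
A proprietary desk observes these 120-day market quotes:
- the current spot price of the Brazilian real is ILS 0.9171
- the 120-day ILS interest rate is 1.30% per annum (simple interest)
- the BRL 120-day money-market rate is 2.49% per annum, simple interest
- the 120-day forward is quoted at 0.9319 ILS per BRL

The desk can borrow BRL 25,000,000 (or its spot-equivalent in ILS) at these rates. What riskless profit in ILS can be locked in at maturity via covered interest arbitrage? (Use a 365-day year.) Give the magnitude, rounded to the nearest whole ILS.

T = 120/365 years.
Keep in BRL, deliver into the forward: 25,000,000·1.0081863014·0.9319 = ILS 23,488,220.36.
Swap to ILS now, deposit: 25,000,000·0.9171·1.0042739726 = ILS 23,025,491.51.
The quoted forward overvalues BRL, so borrow ILS, buy BRL at spot, deposit the BRL at 2.49%, and sell the proceeds forward at 0.9319.
Arbitrage profit = |23,488,220.36 − 23,025,491.51| = ILS 462,729.

ILS 462,729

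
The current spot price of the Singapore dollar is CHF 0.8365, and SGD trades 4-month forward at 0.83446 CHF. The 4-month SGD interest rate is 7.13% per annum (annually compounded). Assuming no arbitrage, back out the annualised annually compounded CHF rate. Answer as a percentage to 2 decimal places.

6.35%

T = 4/12 years.
CIP gives F = S · g_CHF/g_SGD, so g_CHF/g_SGD = 0.83446/0.8365 = 0.9975613.
SGD growth factor: (1 + 0.0713)^(4/12) = 1.0232232.
Hence g_CHF = 1.0207279.
r = 1.0207279^(12/4) − 1 = 0.063482 → 6.35%.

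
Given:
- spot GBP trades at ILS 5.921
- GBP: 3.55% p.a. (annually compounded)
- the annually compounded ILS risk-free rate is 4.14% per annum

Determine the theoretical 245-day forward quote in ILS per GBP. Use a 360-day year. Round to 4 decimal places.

T = 245/360 years.
ILS accumulates by (1 + 0.0414)^(245/360) = 1.027992.
Growth of 1 GBP over T: (1 + 0.0355)^(245/360) = 1.0240248.
So F = 5.921 × 1.027992 / 1.0240248 = 5.943939 (ILS/GBP).

5.9439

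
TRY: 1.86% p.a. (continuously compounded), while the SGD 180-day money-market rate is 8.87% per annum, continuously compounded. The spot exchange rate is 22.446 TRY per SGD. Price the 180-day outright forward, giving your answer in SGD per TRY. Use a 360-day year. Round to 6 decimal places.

T = 180/360 years.
Growth of 1 TRY over T: e^(0.0186×180/360) = 1.0093434.
SGD growth factor: e^(0.0887×180/360) = 1.0453482.
So F = 22.446 × 1.0093434 / 1.0453482 = 21.67290 (TRY/SGD).
Quoted the other way: 1/21.67290 = 0.046141 SGD per TRY.

0.046141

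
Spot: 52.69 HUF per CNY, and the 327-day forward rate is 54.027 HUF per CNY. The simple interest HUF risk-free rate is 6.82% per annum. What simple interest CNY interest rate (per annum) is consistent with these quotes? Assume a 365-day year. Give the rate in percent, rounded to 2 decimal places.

T = 327/365 years.
CIP gives F = S · g_HUF/g_CNY, so g_HUF/g_CNY = 54.027/52.69 = 1.0253748.
HUF growth factor: 1 + 0.0682×327/365 = 1.0610997.
That pins the CNY growth at 1.0348408.
(1.0348408 − 1)/T = 0.038890, i.e. 3.89%.

3.89%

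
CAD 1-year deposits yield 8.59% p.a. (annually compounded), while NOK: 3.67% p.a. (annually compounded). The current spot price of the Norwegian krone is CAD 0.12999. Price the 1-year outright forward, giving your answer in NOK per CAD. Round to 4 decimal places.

T = 1 year.
Growth of 1 CAD over T: (1 + 0.0859)^1 = 1.085900.
Growth of 1 NOK over T: (1 + 0.0367)^1 = 1.036700.
CIP: F = S · (grow CAD)/(grow NOK) = 0.12999 × 1.085900/1.036700 = 0.1361591 CAD per NOK.
Quoted the other way: 1/0.1361591 = 7.3443 NOK per CAD.

7.3443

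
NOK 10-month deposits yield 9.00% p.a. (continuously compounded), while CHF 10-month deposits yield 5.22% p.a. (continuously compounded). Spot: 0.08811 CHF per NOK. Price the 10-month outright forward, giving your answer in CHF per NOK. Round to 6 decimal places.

T = 10/12 years.
CHF accumulates by e^(0.0522×10/12) = 1.044460.
NOK growth factor: e^(0.0900×10/12) = 1.0778842.
So F = 0.08811 × 1.044460 / 1.0778842 = 0.08537779 (CHF/NOK).

0.085378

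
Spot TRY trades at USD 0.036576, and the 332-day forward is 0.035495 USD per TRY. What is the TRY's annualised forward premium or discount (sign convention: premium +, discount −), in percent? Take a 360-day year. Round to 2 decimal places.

T = 332/360 years.
TRY trades forward at -2.95549% vs spot over the period.
Per annum: -0.0295549 / (332/360) = -0.032047 = -3.20%.

-3.20%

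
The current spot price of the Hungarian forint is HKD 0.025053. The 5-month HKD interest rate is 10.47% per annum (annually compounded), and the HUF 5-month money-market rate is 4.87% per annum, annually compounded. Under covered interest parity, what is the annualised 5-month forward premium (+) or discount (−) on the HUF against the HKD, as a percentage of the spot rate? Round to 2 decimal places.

+5.26%

T = 5/12 years.
No-arbitrage forward: 0.025053 × 1.0423618 / 1.0200106 = 0.025601979 HKD/HUF.
(F − S)/S ÷ T = (0.025601979 − 0.025053)/0.025053/(5/12) = 0.052590 → 5.26%.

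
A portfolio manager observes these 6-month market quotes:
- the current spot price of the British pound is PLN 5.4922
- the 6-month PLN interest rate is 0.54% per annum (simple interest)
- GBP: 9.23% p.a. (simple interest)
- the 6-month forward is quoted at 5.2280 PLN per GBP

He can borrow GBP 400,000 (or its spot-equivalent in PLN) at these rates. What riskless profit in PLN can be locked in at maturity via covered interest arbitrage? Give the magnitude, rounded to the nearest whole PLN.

PLN 15,103

T = 6/12 years.
Route A — deposit GBP, sell forward: 400,000 × 1.046150 × 5.2280 = PLN 2,187,708.88.
Route B — convert at spot, deposit PLN: 400,000 × 5.4922 × 1.002700 = PLN 2,202,811.58.
The quoted forward undervalues GBP, so borrow GBP, convert to PLN at spot, deposit the PLN at 0.54%, and buy GBP forward at 5.2280 to cover the loan.
The gap between the two covered legs is PLN 15,103.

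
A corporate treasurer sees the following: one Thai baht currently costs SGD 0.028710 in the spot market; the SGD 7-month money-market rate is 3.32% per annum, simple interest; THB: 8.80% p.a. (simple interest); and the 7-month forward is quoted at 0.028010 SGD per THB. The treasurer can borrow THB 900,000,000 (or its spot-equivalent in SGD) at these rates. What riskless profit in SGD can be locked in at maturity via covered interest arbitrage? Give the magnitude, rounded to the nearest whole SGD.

SGD 163,647

T = 7/12 years.
Keep in THB, deliver into the forward: 900,000,000·1.0513333333·0.028010 = SGD 26,503,062.00.
Swap to SGD now, deposit: 900,000,000·0.028710·1.0193666667 = SGD 26,339,415.30.
The quoted forward overvalues THB, so borrow SGD, buy THB at spot, deposit the THB at 8.80%, and sell the proceeds forward at 0.028010.
Arbitrage profit = |26,503,062.00 − 26,339,415.30| = SGD 163,647.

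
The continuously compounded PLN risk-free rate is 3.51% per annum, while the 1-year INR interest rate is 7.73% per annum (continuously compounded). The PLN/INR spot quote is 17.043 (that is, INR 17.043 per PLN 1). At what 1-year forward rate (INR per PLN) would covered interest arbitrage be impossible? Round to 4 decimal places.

17.7776

T = 1 year.
INR accumulates by e^(0.0773×1) = 1.08036614.
PLN accumulates by e^(0.0351×1) = 1.03572328.
So F = 17.043 × 1.08036614 / 1.03572328 = 17.777606 (INR/PLN).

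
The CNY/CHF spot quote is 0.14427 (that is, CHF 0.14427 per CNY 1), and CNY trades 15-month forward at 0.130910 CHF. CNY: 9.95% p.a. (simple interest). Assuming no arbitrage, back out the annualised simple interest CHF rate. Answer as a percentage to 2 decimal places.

T = 15/12 years.
CIP gives F = S · g_CHF/g_CNY, so g_CHF/g_CNY = 0.13091/0.14427 = 0.9073959.
CNY growth factor: 1 + 0.0995×15/12 = 1.124375.
That pins the CHF growth at 1.0202533.
(1.0202533 − 1)/T = 0.016203, i.e. 1.62%.

1.62%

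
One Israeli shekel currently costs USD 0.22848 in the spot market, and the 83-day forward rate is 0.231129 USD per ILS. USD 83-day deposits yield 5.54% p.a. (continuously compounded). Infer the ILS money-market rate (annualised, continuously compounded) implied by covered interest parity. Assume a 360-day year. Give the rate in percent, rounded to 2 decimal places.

T = 83/360 years.
By CIP, F/S equals the USD-to-ILS growth ratio: 0.231129/0.22848 = 1.0115940.
USD growth factor: e^(0.0554×83/360) = 1.0128547.
So the ILS growth factor = 1.0012463.
Take logs: ln 1.0012463 / (83/360) = 0.005402, so 0.54%.

0.54%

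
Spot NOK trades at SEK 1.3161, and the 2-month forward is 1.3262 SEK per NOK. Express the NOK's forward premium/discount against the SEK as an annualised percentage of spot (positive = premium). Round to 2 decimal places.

+4.60%

T = 2/12 years.
Period premium: (1.3262 − 1.3161)/1.3161 = 0.0076742.
Per annum: 0.0076742 / (2/12) = 0.046045 = 4.60%.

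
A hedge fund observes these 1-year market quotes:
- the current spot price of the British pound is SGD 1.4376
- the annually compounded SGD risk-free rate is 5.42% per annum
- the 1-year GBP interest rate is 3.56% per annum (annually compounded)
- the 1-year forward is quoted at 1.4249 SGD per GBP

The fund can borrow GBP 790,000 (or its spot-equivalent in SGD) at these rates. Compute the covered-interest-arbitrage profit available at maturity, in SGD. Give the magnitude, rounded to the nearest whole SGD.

SGD 31,514

T = 1 year.
Invest the GBP and cover forward: 790,000 × 1.035600 × 1.4249 = SGD 1,165,744.89.
Convert at spot and invest in SGD: 790,000 × 1.4376 × 1.054200 = SGD 1,197,259.16.
The quoted forward undervalues GBP, so borrow GBP, convert to SGD at spot, deposit the SGD at 5.42%, and buy GBP forward at 1.4249 to cover the loan.
Arbitrage profit = |1,165,744.89 − 1,197,259.16| = SGD 31,514.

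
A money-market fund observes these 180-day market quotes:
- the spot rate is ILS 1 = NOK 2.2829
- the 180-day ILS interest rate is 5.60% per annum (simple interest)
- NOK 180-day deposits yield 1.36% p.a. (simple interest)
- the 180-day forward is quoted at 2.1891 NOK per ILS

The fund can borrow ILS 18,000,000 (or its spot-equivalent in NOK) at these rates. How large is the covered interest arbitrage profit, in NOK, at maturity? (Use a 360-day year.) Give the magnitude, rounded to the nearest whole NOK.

NOK 864,521

T = 180/360 years.
Invest the ILS and cover forward: 18,000,000 × 1.028000 × 2.1891 = NOK 40,507,106.40.
Convert at spot and invest in NOK: 18,000,000 × 2.2829 × 1.006800 = NOK 41,371,626.96.
The quoted forward undervalues ILS, so borrow ILS, convert to NOK at spot, deposit the NOK at 1.36%, and buy ILS forward at 2.1891 to cover the loan.
Profit = 41,371,626.96 − 40,507,106.40 = NOK 864,521.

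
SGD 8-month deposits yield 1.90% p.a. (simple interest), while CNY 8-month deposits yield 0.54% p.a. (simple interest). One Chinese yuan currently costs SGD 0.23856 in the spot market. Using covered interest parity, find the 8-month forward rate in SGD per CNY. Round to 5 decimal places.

T = 8/12 years.
SGD accumulates by 1 + 0.0190×8/12 = 1.0126667.
CNY accumulates by 1 + 0.0054×8/12 = 1.003600.
CIP: F = S · (grow SGD)/(grow CNY) = 0.23856 × 1.0126667/1.003600 = 0.2407152 SGD per CNY.

0.24072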